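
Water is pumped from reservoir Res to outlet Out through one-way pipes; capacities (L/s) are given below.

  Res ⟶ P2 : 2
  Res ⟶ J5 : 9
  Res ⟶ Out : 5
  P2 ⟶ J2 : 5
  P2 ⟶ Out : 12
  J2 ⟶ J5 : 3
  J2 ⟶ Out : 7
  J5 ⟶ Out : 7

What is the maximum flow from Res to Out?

14

Augment Res→Out: bottleneck 5, flow now 5.
Augment Res→P2→Out: bottleneck 2, flow now 7.
Augment Res→J5→Out: bottleneck 7, flow now 14.
No augmenting path remains; maximum flow = 14.
In the residual graph, reachable from Res: {Res, J5}.
Min-cut edges: Res→P2 (2), Res→Out (5), J5→Out (7); capacity 2 + 5 + 7 = 14.
This cut is saturated, so no flow can exceed 14.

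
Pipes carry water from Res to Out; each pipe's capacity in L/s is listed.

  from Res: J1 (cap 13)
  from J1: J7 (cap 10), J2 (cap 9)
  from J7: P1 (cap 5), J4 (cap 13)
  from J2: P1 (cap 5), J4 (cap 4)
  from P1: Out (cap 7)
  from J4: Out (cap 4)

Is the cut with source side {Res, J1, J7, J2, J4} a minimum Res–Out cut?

No — its capacity is 14, but the minimum cut has capacity 11.

Given cut capacity: 5 + 5 + 4 = 14.
Augment Res→J1→J7→P1→Out: bottleneck 5, flow now 5.
Augment Res→J1→J7→J4→Out: bottleneck 4, flow now 9.
Augment Res→J1→J2→P1→Out: bottleneck 2, flow now 11.
No augmenting path remains; maximum flow = 11.
In the residual graph, reachable from Res: {Res, J1, J7, J2, P1, J4}.
Min-cut edges: P1→Out (7), J4→Out (4); capacity 7 + 4 = 11.
Cut capacity 14 exceeds the max flow 11, so it is not minimum.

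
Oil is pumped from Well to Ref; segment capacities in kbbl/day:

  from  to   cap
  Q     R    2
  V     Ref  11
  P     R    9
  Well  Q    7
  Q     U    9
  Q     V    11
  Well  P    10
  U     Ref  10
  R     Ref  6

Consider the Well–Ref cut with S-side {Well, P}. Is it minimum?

No — its capacity is 16, but the minimum cut has capacity 13.

Given cut capacity: 7 + 9 = 16.
Augment Well→P→R→Ref: bottleneck 6, flow now 6.
Augment Well→Q→U→Ref: bottleneck 7, flow now 13.
No augmenting path remains; maximum flow = 13.
In the residual graph, reachable from Well: {Well, P, R}.
Min-cut edges: Well→Q (7), R→Ref (6); capacity 7 + 6 = 13.
Cut capacity 16 exceeds the max flow 13, so it is not minimum.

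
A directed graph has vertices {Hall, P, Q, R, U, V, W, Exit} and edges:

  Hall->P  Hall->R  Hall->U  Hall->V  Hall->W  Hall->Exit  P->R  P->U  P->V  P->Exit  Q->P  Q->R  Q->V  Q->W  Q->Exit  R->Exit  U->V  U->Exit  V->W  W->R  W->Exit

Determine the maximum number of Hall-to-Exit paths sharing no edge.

Assign every edge capacity 1; by Menger, the answer equals the max flow.
Path Hall→Exit (+1); total 1.
Path Hall→P→Exit (+1); total 2.
Path Hall→R→Exit (+1); total 3.
Path Hall→U→Exit (+1); total 4.
Path Hall→W→Exit (+1); total 5.
No residual Hall→Exit path; max flow = 5.
Certifying cut of size 5: {Hall→Exit, Hall→P, Hall→U, R→Exit, W→Exit}.

5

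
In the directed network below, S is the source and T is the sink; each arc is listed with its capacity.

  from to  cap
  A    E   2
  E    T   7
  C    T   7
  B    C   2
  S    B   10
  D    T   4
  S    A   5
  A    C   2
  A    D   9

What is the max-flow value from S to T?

Augment S→A→C→T: bottleneck 2, flow now 2.
Augment S→A→D→T: bottleneck 3, flow now 5.
Augment S→B→C→T: bottleneck 2, flow now 7.
No augmenting path remains; maximum flow = 7.
In the residual graph, reachable from S: {S, B}.
Min-cut edges: S→A (5), B→C (2); capacity 5 + 2 = 7.
This cut is saturated, so no flow can exceed 7.

7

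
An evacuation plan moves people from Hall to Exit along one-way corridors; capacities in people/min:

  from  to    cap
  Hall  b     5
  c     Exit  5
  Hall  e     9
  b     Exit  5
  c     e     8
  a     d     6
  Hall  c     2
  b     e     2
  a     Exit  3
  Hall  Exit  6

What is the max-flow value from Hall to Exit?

Augment Hall→Exit: bottleneck 6, flow now 6.
Augment Hall→b→Exit: bottleneck 5, flow now 11.
Augment Hall→c→Exit: bottleneck 2, flow now 13.
No augmenting path remains; maximum flow = 13.
In the residual graph, reachable from Hall: {Hall, e}.
Min-cut edges: Hall→b (5), Hall→c (2), Hall→Exit (6); capacity 5 + 2 + 6 = 13.
This cut is saturated, so no flow can exceed 13.

13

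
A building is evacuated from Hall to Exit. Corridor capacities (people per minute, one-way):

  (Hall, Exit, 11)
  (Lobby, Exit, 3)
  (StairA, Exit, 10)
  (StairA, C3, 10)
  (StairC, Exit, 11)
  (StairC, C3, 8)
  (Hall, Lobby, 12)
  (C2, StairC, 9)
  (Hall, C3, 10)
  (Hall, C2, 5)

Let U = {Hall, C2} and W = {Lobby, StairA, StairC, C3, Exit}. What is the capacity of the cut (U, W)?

42

Edges leaving {Hall, C2}: Hall→Lobby (12), Hall→C3 (10), Hall→Exit (11), C2→StairC (9).
Cut capacity = 12 + 10 + 11 + 9 = 42.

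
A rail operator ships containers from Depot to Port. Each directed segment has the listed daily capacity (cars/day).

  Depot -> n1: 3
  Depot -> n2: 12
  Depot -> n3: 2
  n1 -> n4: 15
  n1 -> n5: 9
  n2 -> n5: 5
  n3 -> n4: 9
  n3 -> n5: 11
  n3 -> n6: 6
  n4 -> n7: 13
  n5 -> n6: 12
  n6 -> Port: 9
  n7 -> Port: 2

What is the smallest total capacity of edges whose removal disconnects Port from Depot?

Augment Depot→n3→n6→Port: bottleneck 2, flow now 2.
Augment Depot→n1→n4→n7→Port: bottleneck 2, flow now 4.
Augment Depot→n1→n5→n6→Port: bottleneck 1, flow now 5.
Augment Depot→n2→n5→n6→Port: bottleneck 5, flow now 10.
No augmenting path remains; maximum flow = 10.
By max-flow min-cut, the minimum cut capacity equals the max flow.
In the residual graph, reachable from Depot: {Depot, n2}.
Min-cut edges: Depot→n1 (3), Depot→n3 (2), n2→n5 (5); capacity 3 + 2 + 5 = 10.

10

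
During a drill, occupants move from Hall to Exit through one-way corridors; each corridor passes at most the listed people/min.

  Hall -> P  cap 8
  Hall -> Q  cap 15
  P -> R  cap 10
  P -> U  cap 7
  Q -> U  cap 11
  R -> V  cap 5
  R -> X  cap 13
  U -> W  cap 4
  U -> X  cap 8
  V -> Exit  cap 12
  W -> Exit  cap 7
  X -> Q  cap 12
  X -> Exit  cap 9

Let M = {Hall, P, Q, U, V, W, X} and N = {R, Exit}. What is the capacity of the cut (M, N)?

Edges leaving {Hall, P, Q, U, V, W, X}: P→R (10), V→Exit (12), W→Exit (7), X→Exit (9).
Cut capacity = 10 + 12 + 7 + 9 = 38.

38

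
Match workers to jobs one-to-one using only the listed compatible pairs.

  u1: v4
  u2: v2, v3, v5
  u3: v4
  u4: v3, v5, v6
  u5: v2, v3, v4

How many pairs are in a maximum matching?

Unit-capacity flow: source→left, listed edges, right→sink; max matching = max flow.
Augmenting path u1→v4 (+1); matched 1.
Augmenting path u2→v2 (+1); matched 2.
Augmenting path u4→v3 (+1); matched 3.
Augmenting path u5→v2→u2→v5 (+1); matched 4.
No augmenting path remains; maximum matching = 4.
König certificate: {u2, u4, u5, v4} is a vertex cover of size 4 (every listed pair touches it), so no matching can be larger.

4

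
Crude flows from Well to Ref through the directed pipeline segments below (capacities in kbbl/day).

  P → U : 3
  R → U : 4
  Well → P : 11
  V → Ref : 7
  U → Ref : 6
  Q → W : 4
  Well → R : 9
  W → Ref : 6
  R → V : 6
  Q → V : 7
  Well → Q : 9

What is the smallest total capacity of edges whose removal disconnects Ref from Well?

Augment Well→P→U→Ref: bottleneck 3, flow now 3.
Augment Well→Q→V→Ref: bottleneck 7, flow now 10.
Augment Well→Q→W→Ref: bottleneck 2, flow now 12.
Augment Well→R→U→Ref: bottleneck 3, flow now 15.
Augment Well→R→V→Q→W→Ref: bottleneck 2, flow now 17. (uses reverse residual edge)
No augmenting path remains; maximum flow = 17.
By max-flow min-cut, the minimum cut capacity equals the max flow.
In the residual graph, reachable from Well: {Well, P, Q, R, U, V}.
Min-cut edges: Q→W (4), U→Ref (6), V→Ref (7); capacity 4 + 6 + 7 = 17.

17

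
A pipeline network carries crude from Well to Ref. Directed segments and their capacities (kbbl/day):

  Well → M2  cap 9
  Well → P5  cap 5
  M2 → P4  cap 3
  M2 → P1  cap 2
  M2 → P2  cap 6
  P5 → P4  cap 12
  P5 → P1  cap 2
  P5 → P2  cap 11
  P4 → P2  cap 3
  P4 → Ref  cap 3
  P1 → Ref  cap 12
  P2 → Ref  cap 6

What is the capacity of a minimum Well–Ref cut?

Augment Well→M2→P4→Ref: bottleneck 3, flow now 3.
Augment Well→M2→P1→Ref: bottleneck 2, flow now 5.
Augment Well→M2→P2→Ref: bottleneck 4, flow now 9.
Augment Well→P5→P1→Ref: bottleneck 2, flow now 11.
Augment Well→P5→P2→Ref: bottleneck 2, flow now 13.
No augmenting path remains; maximum flow = 13.
By max-flow min-cut, the minimum cut capacity equals the max flow.
In the residual graph, reachable from Well: {Well, M2, P5, P4, P2}.
Min-cut edges: M2→P1 (2), P5→P1 (2), P4→Ref (3), P2→Ref (6); capacity 2 + 2 + 3 + 6 = 13.

13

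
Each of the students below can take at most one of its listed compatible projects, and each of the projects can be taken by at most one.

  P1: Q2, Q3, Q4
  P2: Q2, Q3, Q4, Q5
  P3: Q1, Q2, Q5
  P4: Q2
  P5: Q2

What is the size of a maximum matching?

Unit-capacity flow: source→left, listed edges, right→sink; max matching = max flow.
Augmenting path P1→Q2 (+1); matched 1.
Augmenting path P2→Q3 (+1); matched 2.
Augmenting path P3→Q1 (+1); matched 3.
Augmenting path P4→Q2→P1→Q4 (+1); matched 4.
No augmenting path remains; maximum matching = 4.
König certificate: {P1, P2, P3, Q2} is a vertex cover of size 4 (every listed pair touches it), so no matching can be larger.

4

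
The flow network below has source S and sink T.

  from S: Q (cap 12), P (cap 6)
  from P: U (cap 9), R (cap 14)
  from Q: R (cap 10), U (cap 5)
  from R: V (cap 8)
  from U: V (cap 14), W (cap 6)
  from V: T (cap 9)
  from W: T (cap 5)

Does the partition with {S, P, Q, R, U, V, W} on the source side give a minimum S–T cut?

Given cut capacity: 9 + 5 = 14.
Augment S→P→R→V→T: bottleneck 6, flow now 6.
Augment S→Q→R→V→T: bottleneck 2, flow now 8.
Augment S→Q→U→V→T: bottleneck 1, flow now 9.
Augment S→Q→U→W→T: bottleneck 4, flow now 13.
Augment S→Q→R→P→U→W→T: bottleneck 1, flow now 14. (uses reverse residual edge)
No augmenting path remains; maximum flow = 14.
Cut capacity 14 equals the max flow, so it is a minimum cut.

Yes — it is a minimum cut (capacity 14).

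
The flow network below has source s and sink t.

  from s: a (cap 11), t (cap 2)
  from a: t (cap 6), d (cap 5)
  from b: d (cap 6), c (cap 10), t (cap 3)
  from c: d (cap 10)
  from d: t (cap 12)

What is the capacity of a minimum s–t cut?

13

Augment s→t: bottleneck 2, flow now 2.
Augment s→a→t: bottleneck 6, flow now 8.
Augment s→a→d→t: bottleneck 5, flow now 13.
No augmenting path remains; maximum flow = 13.
By max-flow min-cut, the minimum cut capacity equals the max flow.
In the residual graph, reachable from s: {s}.
Min-cut edges: s→a (11), s→t (2); capacity 11 + 2 = 13.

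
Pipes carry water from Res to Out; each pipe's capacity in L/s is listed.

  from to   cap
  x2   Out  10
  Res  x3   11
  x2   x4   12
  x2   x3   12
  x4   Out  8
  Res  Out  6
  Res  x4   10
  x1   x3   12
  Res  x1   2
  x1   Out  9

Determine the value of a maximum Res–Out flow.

16

Augment Res→Out: bottleneck 6, flow now 6.
Augment Res→x1→Out: bottleneck 2, flow now 8.
Augment Res→x4→Out: bottleneck 8, flow now 16.
No augmenting path remains; maximum flow = 16.
In the residual graph, reachable from Res: {Res, x3, x4}.
Min-cut edges: Res→x1 (2), Res→Out (6), x4→Out (8); capacity 2 + 6 + 8 = 16.
This cut is saturated, so no flow can exceed 16.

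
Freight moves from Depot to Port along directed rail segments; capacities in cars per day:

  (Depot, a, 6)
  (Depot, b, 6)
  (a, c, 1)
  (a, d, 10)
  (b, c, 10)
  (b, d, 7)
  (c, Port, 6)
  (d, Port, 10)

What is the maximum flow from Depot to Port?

12

Augment Depot→a→c→Port: bottleneck 1, flow now 1.
Augment Depot→a→d→Port: bottleneck 5, flow now 6.
Augment Depot→b→c→Port: bottleneck 5, flow now 11.
Augment Depot→b→d→Port: bottleneck 1, flow now 12.
No augmenting path remains; maximum flow = 12.
In the residual graph, reachable from Depot: {Depot}.
Min-cut edges: Depot→a (6), Depot→b (6); capacity 6 + 6 = 12.
This cut is saturated, so no flow can exceed 12.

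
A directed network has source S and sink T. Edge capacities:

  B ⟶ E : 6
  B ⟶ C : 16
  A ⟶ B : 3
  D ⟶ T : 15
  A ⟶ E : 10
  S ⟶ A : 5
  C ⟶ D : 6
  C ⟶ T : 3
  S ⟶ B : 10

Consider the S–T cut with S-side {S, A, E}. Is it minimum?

Given cut capacity: 10 + 3 = 13.
Augment S→B→C→T: bottleneck 3, flow now 3.
Augment S→B→C→D→T: bottleneck 6, flow now 9.
No augmenting path remains; maximum flow = 9.
In the residual graph, reachable from S: {S, A, B, C, E}.
Min-cut edges: C→D (6), C→T (3); capacity 6 + 3 = 9.
Cut capacity 13 exceeds the max flow 9, so it is not minimum.

No — its capacity is 13, but the minimum cut has capacity 9.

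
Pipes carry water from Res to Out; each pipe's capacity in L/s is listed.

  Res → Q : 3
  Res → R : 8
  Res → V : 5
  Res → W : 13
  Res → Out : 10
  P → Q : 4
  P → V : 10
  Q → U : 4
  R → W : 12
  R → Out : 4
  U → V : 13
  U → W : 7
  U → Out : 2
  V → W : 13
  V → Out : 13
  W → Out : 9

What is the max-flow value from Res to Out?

Augment Res→Out: bottleneck 10, flow now 10.
Augment Res→R→Out: bottleneck 4, flow now 14.
Augment Res→V→Out: bottleneck 5, flow now 19.
Augment Res→W→Out: bottleneck 9, flow now 28.
Augment Res→Q→U→Out: bottleneck 2, flow now 30.
Augment Res→Q→U→V→Out: bottleneck 1, flow now 31.
No augmenting path remains; maximum flow = 31.
In the residual graph, reachable from Res: {Res, R, W}.
Min-cut edges: Res→Q (3), Res→V (5), Res→Out (10), R→Out (4), W→Out (9); capacity 3 + 5 + 10 + 4 + 9 = 31.
This cut is saturated, so no flow can exceed 31.

31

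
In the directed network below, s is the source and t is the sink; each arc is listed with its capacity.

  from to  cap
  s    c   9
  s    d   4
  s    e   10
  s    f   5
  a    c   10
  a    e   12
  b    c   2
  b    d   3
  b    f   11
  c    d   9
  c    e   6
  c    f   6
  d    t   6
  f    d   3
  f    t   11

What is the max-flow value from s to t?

17

Augment s→d→t: bottleneck 4, flow now 4.
Augment s→f→t: bottleneck 5, flow now 9.
Augment s→c→d→t: bottleneck 2, flow now 11.
Augment s→c→f→t: bottleneck 6, flow now 17.
No augmenting path remains; maximum flow = 17.
In the residual graph, reachable from s: {s, c, d, e}.
Min-cut edges: s→f (5), c→f (6), d→t (6); capacity 5 + 6 + 6 = 17.
This cut is saturated, so no flow can exceed 17.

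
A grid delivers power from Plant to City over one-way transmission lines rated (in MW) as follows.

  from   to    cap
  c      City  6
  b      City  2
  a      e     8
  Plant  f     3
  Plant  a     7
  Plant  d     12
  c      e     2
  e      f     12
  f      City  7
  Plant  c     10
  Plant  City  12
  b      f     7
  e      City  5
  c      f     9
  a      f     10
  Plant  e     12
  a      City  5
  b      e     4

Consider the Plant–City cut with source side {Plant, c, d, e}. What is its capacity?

54

Edges leaving {Plant, c, d, e}: Plant→a (7), Plant→f (3), Plant→City (12), c→f (9), c→City (6), e→f (12), e→City (5).
Cut capacity = 7 + 3 + 12 + 9 + 6 + 12 + 5 = 54.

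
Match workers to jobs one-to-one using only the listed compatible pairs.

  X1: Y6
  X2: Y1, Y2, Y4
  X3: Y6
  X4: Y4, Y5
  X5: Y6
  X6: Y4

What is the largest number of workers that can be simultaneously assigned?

4

Unit-capacity flow: source→left, listed edges, right→sink; max matching = max flow.
Augmenting path X1→Y6 (+1); matched 1.
Augmenting path X2→Y1 (+1); matched 2.
Augmenting path X4→Y4 (+1); matched 3.
Augmenting path X6→Y4→X4→Y5 (+1); matched 4.
No augmenting path remains; maximum matching = 4.
König certificate: {X2, X4, X6, Y6} is a vertex cover of size 4 (every listed pair touches it), so no matching can be larger.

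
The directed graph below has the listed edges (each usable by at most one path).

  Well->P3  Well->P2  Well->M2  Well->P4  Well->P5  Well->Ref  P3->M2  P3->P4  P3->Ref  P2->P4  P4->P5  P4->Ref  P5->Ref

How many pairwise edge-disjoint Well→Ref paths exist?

Assign every edge capacity 1; by Menger, the answer equals the max flow.
Path Well→Ref (+1); total 1.
Path Well→P3→Ref (+1); total 2.
Path Well→P4→Ref (+1); total 3.
Path Well→P5→Ref (+1); total 4.
No residual Well→Ref path; max flow = 4.
Certifying cut of size 4: {P4→Ref, P5→Ref, Well→P3, Well→Ref}.

4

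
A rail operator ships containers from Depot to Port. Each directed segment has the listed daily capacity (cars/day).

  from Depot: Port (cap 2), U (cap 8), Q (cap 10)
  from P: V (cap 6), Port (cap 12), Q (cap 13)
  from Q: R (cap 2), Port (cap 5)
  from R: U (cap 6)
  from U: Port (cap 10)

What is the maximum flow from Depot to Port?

Augment Depot→Port: bottleneck 2, flow now 2.
Augment Depot→Q→Port: bottleneck 5, flow now 7.
Augment Depot→U→Port: bottleneck 8, flow now 15.
Augment Depot→Q→R→U→Port: bottleneck 2, flow now 17.
No augmenting path remains; maximum flow = 17.
In the residual graph, reachable from Depot: {Depot, Q}.
Min-cut edges: Depot→U (8), Depot→Port (2), Q→R (2), Q→Port (5); capacity 8 + 2 + 2 + 5 = 17.
This cut is saturated, so no flow can exceed 17.

17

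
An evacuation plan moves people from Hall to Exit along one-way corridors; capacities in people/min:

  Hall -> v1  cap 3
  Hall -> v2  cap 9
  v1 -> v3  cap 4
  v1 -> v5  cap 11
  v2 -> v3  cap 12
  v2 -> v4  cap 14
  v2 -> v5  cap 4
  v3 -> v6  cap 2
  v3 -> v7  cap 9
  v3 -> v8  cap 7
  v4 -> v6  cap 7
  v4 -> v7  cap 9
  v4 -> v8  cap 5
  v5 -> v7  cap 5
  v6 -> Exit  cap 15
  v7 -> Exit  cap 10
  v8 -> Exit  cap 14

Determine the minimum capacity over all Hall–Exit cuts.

Augment Hall→v1→v3→v6→Exit: bottleneck 2, flow now 2.
Augment Hall→v1→v3→v7→Exit: bottleneck 1, flow now 3.
Augment Hall→v2→v3→v7→Exit: bottleneck 8, flow now 11.
Augment Hall→v2→v3→v8→Exit: bottleneck 1, flow now 12.
No augmenting path remains; maximum flow = 12.
By max-flow min-cut, the minimum cut capacity equals the max flow.
In the residual graph, reachable from Hall: {Hall}.
Min-cut edges: Hall→v1 (3), Hall→v2 (9); capacity 3 + 9 = 12.

12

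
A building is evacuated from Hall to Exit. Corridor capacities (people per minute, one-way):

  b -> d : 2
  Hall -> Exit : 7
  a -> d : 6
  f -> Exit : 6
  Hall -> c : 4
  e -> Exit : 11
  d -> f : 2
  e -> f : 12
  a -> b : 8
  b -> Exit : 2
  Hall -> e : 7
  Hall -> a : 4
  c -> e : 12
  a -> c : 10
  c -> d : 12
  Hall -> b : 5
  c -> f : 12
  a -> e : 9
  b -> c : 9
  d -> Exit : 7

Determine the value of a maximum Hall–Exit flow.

27

Augment Hall→Exit: bottleneck 7, flow now 7.
Augment Hall→b→Exit: bottleneck 2, flow now 9.
Augment Hall→e→Exit: bottleneck 7, flow now 16.
Augment Hall→a→d→Exit: bottleneck 4, flow now 20.
Augment Hall→b→d→Exit: bottleneck 2, flow now 22.
Augment Hall→c→d→Exit: bottleneck 1, flow now 23.
Augment Hall→c→e→Exit: bottleneck 3, flow now 26.
Augment Hall→b→c→e→Exit: bottleneck 1, flow now 27.
No augmenting path remains; maximum flow = 27.
In the residual graph, reachable from Hall: {Hall}.
Min-cut edges: Hall→a (4), Hall→b (5), Hall→c (4), Hall→e (7), Hall→Exit (7); capacity 4 + 5 + 4 + 7 + 7 = 27.
This cut is saturated, so no flow can exceed 27.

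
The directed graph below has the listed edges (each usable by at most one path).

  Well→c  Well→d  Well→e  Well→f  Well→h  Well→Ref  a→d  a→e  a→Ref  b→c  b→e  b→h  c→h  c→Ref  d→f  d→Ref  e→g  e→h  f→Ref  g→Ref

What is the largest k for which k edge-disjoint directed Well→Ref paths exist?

5

Assign every edge capacity 1; by Menger, the answer equals the max flow.
Path Well→Ref (+1); total 1.
Path Well→c→Ref (+1); total 2.
Path Well→d→Ref (+1); total 3.
Path Well→f→Ref (+1); total 4.
Path Well→e→g→Ref (+1); total 5.
No residual Well→Ref path; max flow = 5.
Certifying cut of size 5: {Well→Ref, Well→c, Well→d, Well→e, Well→f}.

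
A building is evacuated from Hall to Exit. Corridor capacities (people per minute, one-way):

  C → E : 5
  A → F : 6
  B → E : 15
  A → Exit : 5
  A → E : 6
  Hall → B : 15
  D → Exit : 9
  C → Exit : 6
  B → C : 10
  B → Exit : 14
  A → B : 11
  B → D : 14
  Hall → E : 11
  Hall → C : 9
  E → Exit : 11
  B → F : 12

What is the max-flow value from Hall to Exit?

32

Augment Hall→B→Exit: bottleneck 14, flow now 14.
Augment Hall→C→Exit: bottleneck 6, flow now 20.
Augment Hall→E→Exit: bottleneck 11, flow now 31.
Augment Hall→B→D→Exit: bottleneck 1, flow now 32.
No augmenting path remains; maximum flow = 32.
In the residual graph, reachable from Hall: {Hall, C, E}.
Min-cut edges: Hall→B (15), C→Exit (6), E→Exit (11); capacity 15 + 6 + 11 = 32.
This cut is saturated, so no flow can exceed 32.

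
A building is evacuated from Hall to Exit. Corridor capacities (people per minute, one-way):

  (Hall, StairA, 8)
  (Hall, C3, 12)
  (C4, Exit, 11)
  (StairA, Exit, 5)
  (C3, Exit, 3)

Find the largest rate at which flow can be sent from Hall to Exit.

8

Augment Hall→StairA→Exit: bottleneck 5, flow now 5.
Augment Hall→C3→Exit: bottleneck 3, flow now 8.
No augmenting path remains; maximum flow = 8.
In the residual graph, reachable from Hall: {Hall, StairA, C3}.
Min-cut edges: StairA→Exit (5), C3→Exit (3); capacity 5 + 3 = 8.
This cut is saturated, so no flow can exceed 8.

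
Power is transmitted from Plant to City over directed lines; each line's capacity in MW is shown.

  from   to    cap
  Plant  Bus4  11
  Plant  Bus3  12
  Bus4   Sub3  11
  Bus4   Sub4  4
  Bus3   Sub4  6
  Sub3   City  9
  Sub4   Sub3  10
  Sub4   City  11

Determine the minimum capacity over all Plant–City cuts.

Augment Plant→Bus4→Sub3→City: bottleneck 9, flow now 9.
Augment Plant→Bus4→Sub4→City: bottleneck 2, flow now 11.
Augment Plant→Bus3→Sub4→City: bottleneck 6, flow now 17.
No augmenting path remains; maximum flow = 17.
By max-flow min-cut, the minimum cut capacity equals the max flow.
In the residual graph, reachable from Plant: {Plant, Bus3}.
Min-cut edges: Plant→Bus4 (11), Bus3→Sub4 (6); capacity 11 + 6 = 17.

17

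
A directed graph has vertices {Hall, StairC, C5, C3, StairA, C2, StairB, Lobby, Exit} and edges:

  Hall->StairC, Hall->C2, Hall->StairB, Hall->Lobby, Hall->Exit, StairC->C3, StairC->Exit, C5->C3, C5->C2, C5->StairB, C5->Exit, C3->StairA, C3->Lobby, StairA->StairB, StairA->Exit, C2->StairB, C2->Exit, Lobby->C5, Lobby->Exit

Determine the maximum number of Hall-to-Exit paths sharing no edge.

4

Assign every edge capacity 1; by Menger, the answer equals the max flow.
Path Hall→Exit (+1); total 1.
Path Hall→StairC→Exit (+1); total 2.
Path Hall→C2→Exit (+1); total 3.
Path Hall→Lobby→Exit (+1); total 4.
No residual Hall→Exit path; max flow = 4.
Certifying cut of size 4: {Hall→C2, Hall→Exit, Hall→Lobby, Hall→StairC}.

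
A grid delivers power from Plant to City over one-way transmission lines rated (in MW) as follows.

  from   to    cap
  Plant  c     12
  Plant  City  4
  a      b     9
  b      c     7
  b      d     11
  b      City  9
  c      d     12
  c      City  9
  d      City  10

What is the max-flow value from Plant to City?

16

Augment Plant→City: bottleneck 4, flow now 4.
Augment Plant→c→City: bottleneck 9, flow now 13.
Augment Plant→c→d→City: bottleneck 3, flow now 16.
No augmenting path remains; maximum flow = 16.
In the residual graph, reachable from Plant: {Plant}.
Min-cut edges: Plant→c (12), Plant→City (4); capacity 12 + 4 = 16.
This cut is saturated, so no flow can exceed 16.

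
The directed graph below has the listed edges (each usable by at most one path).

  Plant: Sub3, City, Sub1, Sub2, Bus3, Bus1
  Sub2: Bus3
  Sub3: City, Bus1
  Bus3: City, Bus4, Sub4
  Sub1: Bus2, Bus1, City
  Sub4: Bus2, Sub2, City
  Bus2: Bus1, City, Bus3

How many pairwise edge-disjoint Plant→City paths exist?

5

Assign every edge capacity 1; by Menger, the answer equals the max flow.
Path Plant→City (+1); total 1.
Path Plant→Sub1→City (+1); total 2.
Path Plant→Sub3→City (+1); total 3.
Path Plant→Bus3→City (+1); total 4.
Path Plant→Sub2→Bus3→Sub4→City (+1); total 5.
No residual Plant→City path; max flow = 5.
Certifying cut of size 5: {Plant→Bus3, Plant→City, Plant→Sub1, Plant→Sub2, Plant→Sub3}.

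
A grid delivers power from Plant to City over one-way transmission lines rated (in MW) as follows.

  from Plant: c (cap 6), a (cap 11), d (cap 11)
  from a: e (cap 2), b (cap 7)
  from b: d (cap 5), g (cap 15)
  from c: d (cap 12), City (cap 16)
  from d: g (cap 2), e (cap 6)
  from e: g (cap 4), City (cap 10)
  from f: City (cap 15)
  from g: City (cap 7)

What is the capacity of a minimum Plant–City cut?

Augment Plant→c→City: bottleneck 6, flow now 6.
Augment Plant→a→e→City: bottleneck 2, flow now 8.
Augment Plant→d→e→City: bottleneck 6, flow now 14.
Augment Plant→d→g→City: bottleneck 2, flow now 16.
Augment Plant→a→b→g→City: bottleneck 5, flow now 21.
No augmenting path remains; maximum flow = 21.
By max-flow min-cut, the minimum cut capacity equals the max flow.
In the residual graph, reachable from Plant: {Plant, a, b, d, g}.
Min-cut edges: Plant→c (6), a→e (2), d→e (6), g→City (7); capacity 6 + 2 + 6 + 7 = 21.

21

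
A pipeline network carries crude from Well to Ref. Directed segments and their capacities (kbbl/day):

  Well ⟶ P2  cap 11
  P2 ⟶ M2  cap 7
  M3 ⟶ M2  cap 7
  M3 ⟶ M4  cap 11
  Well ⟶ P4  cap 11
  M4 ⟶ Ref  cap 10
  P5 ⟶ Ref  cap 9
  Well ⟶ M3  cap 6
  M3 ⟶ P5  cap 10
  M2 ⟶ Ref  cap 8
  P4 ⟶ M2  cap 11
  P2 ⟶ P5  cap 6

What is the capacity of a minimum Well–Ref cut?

Augment Well→P2→P5→Ref: bottleneck 6, flow now 6.
Augment Well→P2→M2→Ref: bottleneck 5, flow now 11.
Augment Well→P4→M2→Ref: bottleneck 3, flow now 14.
Augment Well→M3→P5→Ref: bottleneck 3, flow now 17.
Augment Well→M3→M4→Ref: bottleneck 3, flow now 20.
No augmenting path remains; maximum flow = 20.
By max-flow min-cut, the minimum cut capacity equals the max flow.
In the residual graph, reachable from Well: {Well, P2, P4, M2}.
Min-cut edges: Well→M3 (6), P2→P5 (6), M2→Ref (8); capacity 6 + 6 + 8 = 20.

20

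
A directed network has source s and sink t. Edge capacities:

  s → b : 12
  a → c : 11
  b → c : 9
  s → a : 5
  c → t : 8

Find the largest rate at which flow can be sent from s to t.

Augment s→a→c→t: bottleneck 5, flow now 5.
Augment s→b→c→t: bottleneck 3, flow now 8.
No augmenting path remains; maximum flow = 8.
In the residual graph, reachable from s: {s, a, b, c}.
Min-cut edges: c→t (8); capacity 8 = 8.
This cut is saturated, so no flow can exceed 8.

8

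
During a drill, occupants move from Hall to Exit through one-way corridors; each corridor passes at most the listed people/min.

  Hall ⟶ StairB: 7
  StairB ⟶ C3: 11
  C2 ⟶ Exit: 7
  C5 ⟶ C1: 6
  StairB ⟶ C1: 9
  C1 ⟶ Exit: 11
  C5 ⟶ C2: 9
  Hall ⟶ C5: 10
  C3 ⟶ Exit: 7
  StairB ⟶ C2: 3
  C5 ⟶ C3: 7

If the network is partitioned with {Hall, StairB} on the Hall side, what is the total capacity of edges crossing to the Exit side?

Edges leaving {Hall, StairB}: Hall→C5 (10), StairB→C1 (9), StairB→C3 (11), StairB→C2 (3).
Cut capacity = 10 + 9 + 11 + 3 = 33.

33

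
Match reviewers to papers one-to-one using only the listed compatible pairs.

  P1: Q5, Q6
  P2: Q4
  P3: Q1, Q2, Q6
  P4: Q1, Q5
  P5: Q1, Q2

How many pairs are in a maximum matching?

5

Unit-capacity flow: source→left, listed edges, right→sink; max matching = max flow.
Augmenting path P1→Q5 (+1); matched 1.
Augmenting path P2→Q4 (+1); matched 2.
Augmenting path P3→Q1 (+1); matched 3.
Augmenting path P5→Q2 (+1); matched 4.
Augmenting path P4→Q1→P3→Q6 (+1); matched 5.
No augmenting path remains; maximum matching = 5.
König certificate: {P1, P2, P3, P4, P5} is a vertex cover of size 5 (every listed pair touches it), so no matching can be larger.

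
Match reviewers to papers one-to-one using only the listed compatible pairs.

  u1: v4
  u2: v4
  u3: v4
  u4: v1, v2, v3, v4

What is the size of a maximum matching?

Unit-capacity flow: source→left, listed edges, right→sink; max matching = max flow.
Augmenting path u1→v4 (+1); matched 1.
Augmenting path u4→v1 (+1); matched 2.
No augmenting path remains; maximum matching = 2.
König certificate: {u4, v4} is a vertex cover of size 2 (every listed pair touches it), so no matching can be larger.

2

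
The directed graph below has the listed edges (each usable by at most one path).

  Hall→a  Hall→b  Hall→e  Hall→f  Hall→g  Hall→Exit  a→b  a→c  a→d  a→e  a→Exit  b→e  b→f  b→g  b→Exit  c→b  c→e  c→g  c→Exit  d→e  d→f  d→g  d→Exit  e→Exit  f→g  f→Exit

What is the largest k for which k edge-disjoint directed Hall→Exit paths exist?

5

Assign every edge capacity 1; by Menger, the answer equals the max flow.
Path Hall→Exit (+1); total 1.
Path Hall→a→Exit (+1); total 2.
Path Hall→b→Exit (+1); total 3.
Path Hall→e→Exit (+1); total 4.
Path Hall→f→Exit (+1); total 5.
No residual Hall→Exit path; max flow = 5.
Certifying cut of size 5: {Hall→Exit, Hall→a, Hall→b, Hall→e, Hall→f}.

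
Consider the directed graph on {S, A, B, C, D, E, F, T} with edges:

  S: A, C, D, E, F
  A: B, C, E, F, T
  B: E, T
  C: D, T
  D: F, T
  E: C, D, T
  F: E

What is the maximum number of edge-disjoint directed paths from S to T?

Assign every edge capacity 1; by Menger, the answer equals the max flow.
Path S→A→T (+1); total 1.
Path S→C→T (+1); total 2.
Path S→D→T (+1); total 3.
Path S→E→T (+1); total 4.
No residual S→T path; max flow = 4.
Certifying cut of size 4: {C→T, D→T, E→T, S→A}.

4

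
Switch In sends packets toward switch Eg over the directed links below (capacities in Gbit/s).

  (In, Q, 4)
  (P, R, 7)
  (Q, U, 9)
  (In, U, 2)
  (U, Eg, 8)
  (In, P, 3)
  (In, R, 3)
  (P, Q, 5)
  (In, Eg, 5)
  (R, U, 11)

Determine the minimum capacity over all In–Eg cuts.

13

Augment In→Eg: bottleneck 5, flow now 5.
Augment In→U→Eg: bottleneck 2, flow now 7.
Augment In→Q→U→Eg: bottleneck 4, flow now 11.
Augment In→R→U→Eg: bottleneck 2, flow now 13.
No augmenting path remains; maximum flow = 13.
By max-flow min-cut, the minimum cut capacity equals the max flow.
In the residual graph, reachable from In: {In, P, Q, R, U}.
Min-cut edges: In→Eg (5), U→Eg (8); capacity 5 + 8 = 13.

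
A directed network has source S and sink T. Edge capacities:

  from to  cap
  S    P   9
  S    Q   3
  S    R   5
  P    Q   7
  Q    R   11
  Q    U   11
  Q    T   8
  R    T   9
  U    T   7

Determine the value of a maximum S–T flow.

15

Augment S→Q→T: bottleneck 3, flow now 3.
Augment S→R→T: bottleneck 5, flow now 8.
Augment S→P→Q→T: bottleneck 5, flow now 13.
Augment S→P→Q→R→T: bottleneck 2, flow now 15.
No augmenting path remains; maximum flow = 15.
In the residual graph, reachable from S: {S, P}.
Min-cut edges: S→Q (3), S→R (5), P→Q (7); capacity 3 + 5 + 7 = 15.
This cut is saturated, so no flow can exceed 15.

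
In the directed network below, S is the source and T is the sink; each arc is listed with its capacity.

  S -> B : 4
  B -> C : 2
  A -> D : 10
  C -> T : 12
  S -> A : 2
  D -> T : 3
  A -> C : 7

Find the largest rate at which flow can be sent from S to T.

4

Augment S→A→C→T: bottleneck 2, flow now 2.
Augment S→B→C→T: bottleneck 2, flow now 4.
No augmenting path remains; maximum flow = 4.
In the residual graph, reachable from S: {S, B}.
Min-cut edges: S→A (2), B→C (2); capacity 2 + 2 = 4.
This cut is saturated, so no flow can exceed 4.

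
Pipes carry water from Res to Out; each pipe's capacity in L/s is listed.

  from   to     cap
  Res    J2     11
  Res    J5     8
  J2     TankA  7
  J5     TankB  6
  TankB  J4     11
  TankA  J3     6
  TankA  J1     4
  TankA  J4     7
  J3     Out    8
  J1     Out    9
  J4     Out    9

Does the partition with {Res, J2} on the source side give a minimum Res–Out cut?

No — its capacity is 15, but the minimum cut has capacity 13.

Given cut capacity: 8 + 7 = 15.
Augment Res→J2→TankA→J3→Out: bottleneck 6, flow now 6.
Augment Res→J2→TankA→J1→Out: bottleneck 1, flow now 7.
Augment Res→J5→TankB→J4→Out: bottleneck 6, flow now 13.
No augmenting path remains; maximum flow = 13.
In the residual graph, reachable from Res: {Res, J2, J5}.
Min-cut edges: J2→TankA (7), J5→TankB (6); capacity 7 + 6 = 13.
Cut capacity 15 exceeds the max flow 13, so it is not minimum.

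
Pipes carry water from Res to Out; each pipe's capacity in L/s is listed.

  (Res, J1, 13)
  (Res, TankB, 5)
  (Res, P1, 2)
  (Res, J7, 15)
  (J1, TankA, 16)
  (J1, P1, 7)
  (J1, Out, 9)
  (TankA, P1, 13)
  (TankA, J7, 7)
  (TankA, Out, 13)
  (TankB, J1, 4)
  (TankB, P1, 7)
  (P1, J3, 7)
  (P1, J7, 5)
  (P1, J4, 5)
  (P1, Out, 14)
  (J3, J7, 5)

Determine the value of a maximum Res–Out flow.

20

Augment Res→J1→Out: bottleneck 9, flow now 9.
Augment Res→P1→Out: bottleneck 2, flow now 11.
Augment Res→J1→TankA→Out: bottleneck 4, flow now 15.
Augment Res→TankB→P1→Out: bottleneck 5, flow now 20.
No augmenting path remains; maximum flow = 20.
In the residual graph, reachable from Res: {Res, J7}.
Min-cut edges: Res→J1 (13), Res→TankB (5), Res→P1 (2); capacity 13 + 5 + 2 = 20.
This cut is saturated, so no flow can exceed 20.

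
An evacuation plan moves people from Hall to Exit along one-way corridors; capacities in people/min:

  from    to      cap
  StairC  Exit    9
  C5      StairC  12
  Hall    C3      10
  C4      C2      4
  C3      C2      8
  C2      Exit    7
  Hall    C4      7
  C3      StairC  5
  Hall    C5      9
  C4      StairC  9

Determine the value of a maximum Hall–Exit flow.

16

Augment Hall→C3→C2→Exit: bottleneck 7, flow now 7.
Augment Hall→C3→StairC→Exit: bottleneck 3, flow now 10.
Augment Hall→C5→StairC→Exit: bottleneck 6, flow now 16.
No augmenting path remains; maximum flow = 16.
In the residual graph, reachable from Hall: {Hall, C3, C5, C4, C2, StairC}.
Min-cut edges: C2→Exit (7), StairC→Exit (9); capacity 7 + 9 = 16.
This cut is saturated, so no flow can exceed 16.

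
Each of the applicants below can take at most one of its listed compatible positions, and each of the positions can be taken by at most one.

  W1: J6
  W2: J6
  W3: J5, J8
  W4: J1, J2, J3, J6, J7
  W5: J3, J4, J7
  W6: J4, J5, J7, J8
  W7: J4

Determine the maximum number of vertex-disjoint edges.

Unit-capacity flow: source→left, listed edges, right→sink; max matching = max flow.
Augmenting path W1→J6 (+1); matched 1.
Augmenting path W3→J5 (+1); matched 2.
Augmenting path W4→J1 (+1); matched 3.
Augmenting path W5→J3 (+1); matched 4.
Augmenting path W6→J4 (+1); matched 5.
Augmenting path W7→J4→W6→J7 (+1); matched 6.
No augmenting path remains; maximum matching = 6.
König certificate: {W3, W4, W5, W6, W7, J6} is a vertex cover of size 6 (every listed pair touches it), so no matching can be larger.

6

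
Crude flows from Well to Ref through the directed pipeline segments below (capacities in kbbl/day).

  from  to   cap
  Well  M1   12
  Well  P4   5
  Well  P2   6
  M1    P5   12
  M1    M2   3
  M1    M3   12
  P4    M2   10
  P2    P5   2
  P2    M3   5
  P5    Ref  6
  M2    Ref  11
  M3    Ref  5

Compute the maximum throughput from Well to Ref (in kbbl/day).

Augment Well→M1→P5→Ref: bottleneck 6, flow now 6.
Augment Well→M1→M2→Ref: bottleneck 3, flow now 9.
Augment Well→M1→M3→Ref: bottleneck 3, flow now 12.
Augment Well→P4→M2→Ref: bottleneck 5, flow now 17.
Augment Well→P2→M3→Ref: bottleneck 2, flow now 19.
No augmenting path remains; maximum flow = 19.
In the residual graph, reachable from Well: {Well, M1, P2, P5, M3}.
Min-cut edges: Well→P4 (5), M1→M2 (3), P5→Ref (6), M3→Ref (5); capacity 5 + 3 + 6 + 5 = 19.
This cut is saturated, so no flow can exceed 19.

19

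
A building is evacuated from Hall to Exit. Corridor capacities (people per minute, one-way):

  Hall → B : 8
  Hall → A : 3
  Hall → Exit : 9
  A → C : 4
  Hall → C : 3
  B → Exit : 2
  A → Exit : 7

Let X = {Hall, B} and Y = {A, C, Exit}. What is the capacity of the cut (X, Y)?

17

Edges leaving {Hall, B}: Hall→A (3), Hall→C (3), Hall→Exit (9), B→Exit (2).
Cut capacity = 3 + 3 + 9 + 2 = 17.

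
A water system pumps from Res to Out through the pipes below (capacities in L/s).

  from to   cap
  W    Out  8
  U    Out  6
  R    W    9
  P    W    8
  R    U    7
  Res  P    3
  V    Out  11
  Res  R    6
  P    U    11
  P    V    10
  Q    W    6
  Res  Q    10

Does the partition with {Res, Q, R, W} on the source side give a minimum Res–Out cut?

Given cut capacity: 3 + 7 + 8 = 18.
Augment Res→P→U→Out: bottleneck 3, flow now 3.
Augment Res→Q→W→Out: bottleneck 6, flow now 9.
Augment Res→R→U→Out: bottleneck 3, flow now 12.
Augment Res→R→W→Out: bottleneck 2, flow now 14.
Augment Res→R→U→P→V→Out: bottleneck 1, flow now 15. (uses reverse residual edge)
No augmenting path remains; maximum flow = 15.
In the residual graph, reachable from Res: {Res, Q}.
Min-cut edges: Res→P (3), Res→R (6), Q→W (6); capacity 3 + 6 + 6 = 15.
Cut capacity 18 exceeds the max flow 15, so it is not minimum.

No — its capacity is 18, but the minimum cut has capacity 15.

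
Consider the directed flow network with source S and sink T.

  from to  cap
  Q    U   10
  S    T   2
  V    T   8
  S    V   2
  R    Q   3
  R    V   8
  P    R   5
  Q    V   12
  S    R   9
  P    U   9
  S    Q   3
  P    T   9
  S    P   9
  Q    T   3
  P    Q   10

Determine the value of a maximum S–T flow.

Augment S→T: bottleneck 2, flow now 2.
Augment S→P→T: bottleneck 9, flow now 11.
Augment S→Q→T: bottleneck 3, flow now 14.
Augment S→V→T: bottleneck 2, flow now 16.
Augment S→R→V→T: bottleneck 6, flow now 22.
No augmenting path remains; maximum flow = 22.
In the residual graph, reachable from S: {S, Q, R, U, V}.
Min-cut edges: S→P (9), S→T (2), Q→T (3), V→T (8); capacity 9 + 2 + 3 + 8 = 22.
This cut is saturated, so no flow can exceed 22.

22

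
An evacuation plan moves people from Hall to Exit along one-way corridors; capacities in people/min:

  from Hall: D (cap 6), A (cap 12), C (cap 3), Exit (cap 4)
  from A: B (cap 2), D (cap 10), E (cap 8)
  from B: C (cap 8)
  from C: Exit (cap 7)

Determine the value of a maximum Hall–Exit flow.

9

Augment Hall→Exit: bottleneck 4, flow now 4.
Augment Hall→C→Exit: bottleneck 3, flow now 7.
Augment Hall→A→B→C→Exit: bottleneck 2, flow now 9.
No augmenting path remains; maximum flow = 9.
In the residual graph, reachable from Hall: {Hall, A, D, E}.
Min-cut edges: Hall→C (3), Hall→Exit (4), A→B (2); capacity 3 + 4 + 2 = 9.
This cut is saturated, so no flow can exceed 9.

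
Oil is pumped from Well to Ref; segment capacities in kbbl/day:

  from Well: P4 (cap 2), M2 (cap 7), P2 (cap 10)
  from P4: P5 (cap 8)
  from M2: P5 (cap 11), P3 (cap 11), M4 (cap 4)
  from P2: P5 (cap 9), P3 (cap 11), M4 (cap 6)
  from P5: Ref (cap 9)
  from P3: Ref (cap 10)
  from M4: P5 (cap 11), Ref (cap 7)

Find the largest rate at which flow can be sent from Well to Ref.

Augment Well→P4→P5→Ref: bottleneck 2, flow now 2.
Augment Well→M2→P5→Ref: bottleneck 7, flow now 9.
Augment Well→P2→P3→Ref: bottleneck 10, flow now 19.
No augmenting path remains; maximum flow = 19.
In the residual graph, reachable from Well: {Well}.
Min-cut edges: Well→P4 (2), Well→M2 (7), Well→P2 (10); capacity 2 + 7 + 10 = 19.
This cut is saturated, so no flow can exceed 19.

19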